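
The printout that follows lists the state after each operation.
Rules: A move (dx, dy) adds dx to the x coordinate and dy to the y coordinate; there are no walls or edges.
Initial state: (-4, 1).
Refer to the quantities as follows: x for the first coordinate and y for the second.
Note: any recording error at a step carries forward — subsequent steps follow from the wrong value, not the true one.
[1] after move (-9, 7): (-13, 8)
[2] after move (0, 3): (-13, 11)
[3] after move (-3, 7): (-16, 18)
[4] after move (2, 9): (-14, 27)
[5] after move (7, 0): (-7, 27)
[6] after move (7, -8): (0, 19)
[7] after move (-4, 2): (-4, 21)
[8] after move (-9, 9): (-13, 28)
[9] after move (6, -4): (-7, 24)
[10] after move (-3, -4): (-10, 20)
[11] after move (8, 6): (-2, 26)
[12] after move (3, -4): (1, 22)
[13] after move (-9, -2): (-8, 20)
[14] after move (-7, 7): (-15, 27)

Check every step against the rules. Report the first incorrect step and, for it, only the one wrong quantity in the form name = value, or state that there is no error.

step 8, y = 30

Recomputing the run from the initial state:
step 1: x = -13, y = 8
step 2: x = -13, y = 11
step 3: x = -16, y = 18
step 4: x = -14, y = 27
step 5: x = -7, y = 27
step 6: x = 0, y = 19
step 7: x = -4, y = 21
step 8: x = -13, y = 30
step 9: x = -7, y = 26
step 10: x = -10, y = 22
step 11: x = -2, y = 28
step 12: x = 1, y = 24
step 13: x = -8, y = 22
step 14: x = -15, y = 29
The first disagreement with the printout is at step 8, where the value should be y = 30.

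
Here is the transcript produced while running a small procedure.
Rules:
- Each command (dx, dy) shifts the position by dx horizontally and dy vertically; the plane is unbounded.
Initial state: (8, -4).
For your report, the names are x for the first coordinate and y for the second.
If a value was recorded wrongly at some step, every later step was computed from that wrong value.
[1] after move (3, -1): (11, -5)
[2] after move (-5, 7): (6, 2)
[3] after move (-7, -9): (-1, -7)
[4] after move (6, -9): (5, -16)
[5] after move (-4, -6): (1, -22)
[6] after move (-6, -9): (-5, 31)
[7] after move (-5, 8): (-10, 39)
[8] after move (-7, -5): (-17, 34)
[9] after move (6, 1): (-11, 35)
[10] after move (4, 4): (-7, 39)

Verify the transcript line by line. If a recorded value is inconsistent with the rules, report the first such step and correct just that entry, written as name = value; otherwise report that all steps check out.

Recomputing the run from the initial state:
step 1: x = 11, y = -5
step 2: x = 6, y = 2
step 3: x = -1, y = -7
step 4: x = 5, y = -16
step 5: x = 1, y = -22
step 6: x = -5, y = -31
step 7: x = -10, y = -23
step 8: x = -17, y = -28
step 9: x = -11, y = -27
step 10: x = -7, y = -23
The first disagreement with the transcript is at step 6, where the value should be y = -31.

step 6, y = -31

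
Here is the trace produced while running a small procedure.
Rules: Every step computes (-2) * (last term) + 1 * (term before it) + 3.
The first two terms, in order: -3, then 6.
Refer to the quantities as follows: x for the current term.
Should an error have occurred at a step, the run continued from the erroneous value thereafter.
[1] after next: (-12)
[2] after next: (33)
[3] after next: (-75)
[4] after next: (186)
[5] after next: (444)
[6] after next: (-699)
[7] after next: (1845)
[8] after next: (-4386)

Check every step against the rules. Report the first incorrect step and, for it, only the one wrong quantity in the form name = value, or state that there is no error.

step 5, x = -444

1. x = -2*(6) + (1)*(-3) + (3) = -12 (verified)
2. x = -2*(-12) + (1)*(6) + (3) = 33 (consistent with the trace)
3. x = -2*(33) + (1)*(-12) + (3) = -75 (matches)
4. x = -2*(-75) + (1)*(33) + (3) = 186 (no discrepancy)
5. x = -2*(186) + (1)*(-75) + (3) = -444 (the recorded entry deviates here)
The earliest wrong entry is at step 5: it should read x = -444.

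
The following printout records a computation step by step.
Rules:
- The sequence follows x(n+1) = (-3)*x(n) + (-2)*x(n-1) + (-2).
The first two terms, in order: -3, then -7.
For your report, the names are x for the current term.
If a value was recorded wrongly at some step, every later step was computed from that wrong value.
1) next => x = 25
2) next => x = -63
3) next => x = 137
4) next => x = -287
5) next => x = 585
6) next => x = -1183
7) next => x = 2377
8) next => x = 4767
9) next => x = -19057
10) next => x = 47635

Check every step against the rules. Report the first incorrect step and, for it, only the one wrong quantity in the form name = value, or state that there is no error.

step 8, x = -4767

Step 1: x = -3*(-7) + (-2)*(-3) + (-2) = 25 — same as recorded.
Step 2: x = -3*(25) + (-2)*(-7) + (-2) = -63 — agrees with the printout.
Step 3: x = -3*(-63) + (-2)*(25) + (-2) = 137 — confirmed correct.
Step 4: x = -3*(137) + (-2)*(-63) + (-2) = -287 — checks out.
Step 5: x = -3*(-287) + (-2)*(137) + (-2) = 585 — checks out.
Step 6: x = -3*(585) + (-2)*(-287) + (-2) = -1183 — checks out.
Step 7: x = -3*(-1183) + (-2)*(585) + (-2) = 2377 — no discrepancy.
Step 8: x = -3*(2377) + (-2)*(-1183) + (-2) = -4767 — the recorded entry deviates here.
The earliest wrong entry is at step 8: it should read x = -4767.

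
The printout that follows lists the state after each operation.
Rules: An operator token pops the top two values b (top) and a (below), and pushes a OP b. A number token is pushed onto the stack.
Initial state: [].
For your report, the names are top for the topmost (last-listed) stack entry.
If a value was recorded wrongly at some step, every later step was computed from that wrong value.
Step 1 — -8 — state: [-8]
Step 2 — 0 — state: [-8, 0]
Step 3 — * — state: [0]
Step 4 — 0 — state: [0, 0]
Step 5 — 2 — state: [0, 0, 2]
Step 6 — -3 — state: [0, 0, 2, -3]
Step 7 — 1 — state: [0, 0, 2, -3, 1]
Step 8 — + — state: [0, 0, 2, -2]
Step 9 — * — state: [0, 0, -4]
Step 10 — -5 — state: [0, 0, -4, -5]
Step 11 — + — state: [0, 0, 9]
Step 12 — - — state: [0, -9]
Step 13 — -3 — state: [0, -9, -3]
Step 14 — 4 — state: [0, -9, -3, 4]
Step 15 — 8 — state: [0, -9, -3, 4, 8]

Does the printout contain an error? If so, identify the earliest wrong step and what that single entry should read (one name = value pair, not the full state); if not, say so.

step 11, top = -9

step 1: push -8: top = -8 -> in agreement
step 2: push 0: top = 0 -> no discrepancy
step 3: -8 * 0 = 0 -> consistent with the printout
step 4: push 0: top = 0 -> checks out
step 5: push 2: top = 2 -> confirmed correct
step 6: push -3: top = -3 -> checks out
step 7: push 1: top = 1 -> exactly as logged
step 8: -3 + 1 = -2 -> agrees with the printout
step 9: 2 * -2 = -4 -> matches
step 10: push -5: top = -5 -> in agreement
step 11: -4 + -5 = -9 -> a discrepancy with the printout
The audit stops at step 11: the recorded entry is wrong and should be top = -9.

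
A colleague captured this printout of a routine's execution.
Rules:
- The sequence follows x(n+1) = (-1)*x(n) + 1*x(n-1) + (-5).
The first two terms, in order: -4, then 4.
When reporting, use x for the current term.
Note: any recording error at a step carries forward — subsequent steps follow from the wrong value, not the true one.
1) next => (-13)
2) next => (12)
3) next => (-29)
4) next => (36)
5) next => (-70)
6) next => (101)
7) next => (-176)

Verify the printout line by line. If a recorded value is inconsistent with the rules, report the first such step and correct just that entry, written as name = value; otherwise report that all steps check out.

step 3, x = -30

Recomputing the run from the initial state:
step 1: x = -13
step 2: x = 12
step 3: x = -30
step 4: x = 37
step 5: x = -72
step 6: x = 104
step 7: x = -181
The first disagreement with the printout is at step 3, where the value should be x = -30.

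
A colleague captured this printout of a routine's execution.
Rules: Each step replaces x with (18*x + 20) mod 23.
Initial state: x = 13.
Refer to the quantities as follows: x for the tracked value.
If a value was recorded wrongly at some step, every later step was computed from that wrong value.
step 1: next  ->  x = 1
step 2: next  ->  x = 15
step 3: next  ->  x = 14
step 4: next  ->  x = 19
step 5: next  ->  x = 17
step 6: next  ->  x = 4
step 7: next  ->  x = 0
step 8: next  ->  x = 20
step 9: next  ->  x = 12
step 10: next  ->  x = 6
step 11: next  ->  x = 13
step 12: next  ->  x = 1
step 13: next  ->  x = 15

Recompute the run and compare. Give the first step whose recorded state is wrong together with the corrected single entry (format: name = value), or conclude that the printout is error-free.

no error

1. x = (18*13 + 20) mod 23 = 1 (no discrepancy)
2. x = (18*1 + 20) mod 23 = 15 (no discrepancy)
3. x = (18*15 + 20) mod 23 = 14 (verified)
4. x = (18*14 + 20) mod 23 = 19 (checks out)
5. x = (18*19 + 20) mod 23 = 17 (in agreement)
6. x = (18*17 + 20) mod 23 = 4 (exactly as logged)
7. x = (18*4 + 20) mod 23 = 0 (matches)
8. x = (18*0 + 20) mod 23 = 20 (consistent with the printout)
9. x = (18*20 + 20) mod 23 = 12 (agrees with the printout)
10. x = (18*12 + 20) mod 23 = 6 (matches)
11. x = (18*6 + 20) mod 23 = 13 (consistent with the printout)
12. x = (18*13 + 20) mod 23 = 1 (confirmed correct)
13. x = (18*1 + 20) mod 23 = 15 (exactly as logged)
Each recorded entry agrees with the recomputation.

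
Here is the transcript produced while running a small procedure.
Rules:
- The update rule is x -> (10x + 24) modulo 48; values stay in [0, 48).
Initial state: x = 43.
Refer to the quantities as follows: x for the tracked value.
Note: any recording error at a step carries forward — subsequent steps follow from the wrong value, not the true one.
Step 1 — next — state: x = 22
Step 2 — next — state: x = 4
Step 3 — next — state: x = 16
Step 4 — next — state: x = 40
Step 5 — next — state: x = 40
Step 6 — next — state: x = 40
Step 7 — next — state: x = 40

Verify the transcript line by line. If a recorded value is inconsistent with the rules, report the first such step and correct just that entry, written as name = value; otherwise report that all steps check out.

Recomputing the run from the initial state:
step 1: x = 22
step 2: x = 4
step 3: x = 16
step 4: x = 40
step 5: x = 40
step 6: x = 40
step 7: x = 40
This matches the transcript at every step.

no error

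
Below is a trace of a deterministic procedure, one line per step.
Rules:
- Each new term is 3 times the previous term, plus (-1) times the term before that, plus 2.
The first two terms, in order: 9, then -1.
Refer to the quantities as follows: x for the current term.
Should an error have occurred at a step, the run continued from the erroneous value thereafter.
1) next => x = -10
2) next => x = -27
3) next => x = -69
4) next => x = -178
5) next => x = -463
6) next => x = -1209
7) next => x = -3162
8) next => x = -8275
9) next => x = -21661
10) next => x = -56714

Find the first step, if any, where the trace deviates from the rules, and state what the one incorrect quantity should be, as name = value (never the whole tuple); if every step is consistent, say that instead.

step 10, x = -56706

Recomputing the run from the initial state:
step 1: x = -10
step 2: x = -27
step 3: x = -69
step 4: x = -178
step 5: x = -463
step 6: x = -1209
step 7: x = -3162
step 8: x = -8275
step 9: x = -21661
step 10: x = -56706
The first disagreement with the trace is at step 10, where the value should be x = -56706.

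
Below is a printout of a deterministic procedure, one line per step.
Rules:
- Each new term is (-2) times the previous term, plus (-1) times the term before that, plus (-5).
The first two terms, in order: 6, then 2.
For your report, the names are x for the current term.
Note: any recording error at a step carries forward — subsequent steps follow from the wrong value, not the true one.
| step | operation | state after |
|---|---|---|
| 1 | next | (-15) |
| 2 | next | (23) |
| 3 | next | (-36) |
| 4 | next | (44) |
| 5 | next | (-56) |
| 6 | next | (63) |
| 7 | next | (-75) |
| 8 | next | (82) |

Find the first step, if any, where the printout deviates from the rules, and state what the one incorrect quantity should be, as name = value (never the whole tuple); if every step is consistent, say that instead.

Step 1: x = -2*(2) + (-1)*(6) + (-5) = -15 — checks out.
Step 2: x = -2*(-15) + (-1)*(2) + (-5) = 23 — checks out.
Step 3: x = -2*(23) + (-1)*(-15) + (-5) = -36 — in agreement.
Step 4: x = -2*(-36) + (-1)*(23) + (-5) = 44 — verified.
Step 5: x = -2*(44) + (-1)*(-36) + (-5) = -57 — the recorded entry deviates here.
Step 5 is the first one off; corrected, x = -57.

step 5, x = -57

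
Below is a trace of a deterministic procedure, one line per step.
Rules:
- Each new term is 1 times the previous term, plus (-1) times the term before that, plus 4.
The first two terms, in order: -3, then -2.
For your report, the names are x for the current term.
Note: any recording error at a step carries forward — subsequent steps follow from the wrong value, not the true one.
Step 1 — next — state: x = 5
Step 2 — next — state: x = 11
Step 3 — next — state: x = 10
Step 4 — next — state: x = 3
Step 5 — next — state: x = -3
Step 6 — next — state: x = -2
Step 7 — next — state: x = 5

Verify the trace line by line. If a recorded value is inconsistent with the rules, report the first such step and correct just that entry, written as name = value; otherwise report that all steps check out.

Recomputing the run from the initial state:
step 1: x = 5
step 2: x = 11
step 3: x = 10
step 4: x = 3
step 5: x = -3
step 6: x = -2
step 7: x = 5
This matches the trace at every step.

no error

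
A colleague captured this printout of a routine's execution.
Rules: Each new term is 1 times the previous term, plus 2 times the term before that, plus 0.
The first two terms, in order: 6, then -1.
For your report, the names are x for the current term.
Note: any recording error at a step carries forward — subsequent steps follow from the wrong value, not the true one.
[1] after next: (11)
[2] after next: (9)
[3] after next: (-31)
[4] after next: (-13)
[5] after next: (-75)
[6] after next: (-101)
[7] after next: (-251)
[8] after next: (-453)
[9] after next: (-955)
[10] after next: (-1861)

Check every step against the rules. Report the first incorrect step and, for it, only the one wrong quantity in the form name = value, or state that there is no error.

Recomputing the run from the initial state:
step 1: x = 11
step 2: x = 9
step 3: x = 31
step 4: x = 49
step 5: x = 111
step 6: x = 209
step 7: x = 431
step 8: x = 849
step 9: x = 1711
step 10: x = 3409
The first disagreement with the printout is at step 3, where the value should be x = 31.

step 3, x = 31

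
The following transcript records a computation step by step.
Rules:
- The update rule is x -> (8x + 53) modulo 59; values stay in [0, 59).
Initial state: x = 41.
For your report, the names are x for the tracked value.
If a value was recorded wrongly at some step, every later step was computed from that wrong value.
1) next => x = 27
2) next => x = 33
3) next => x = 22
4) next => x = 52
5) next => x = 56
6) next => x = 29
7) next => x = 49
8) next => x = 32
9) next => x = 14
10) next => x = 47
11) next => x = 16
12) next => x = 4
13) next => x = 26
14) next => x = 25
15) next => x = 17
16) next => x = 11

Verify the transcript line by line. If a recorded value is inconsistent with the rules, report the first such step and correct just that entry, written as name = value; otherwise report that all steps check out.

Step 1: x = (8*41 + 53) mod 59 = 27 — verified.
Step 2: x = (8*27 + 53) mod 59 = 33 — confirmed correct.
Step 3: x = (8*33 + 53) mod 59 = 22 — exactly as logged.
Step 4: x = (8*22 + 53) mod 59 = 52 — checks out.
Step 5: x = (8*52 + 53) mod 59 = 56 — exactly as logged.
Step 6: x = (8*56 + 53) mod 59 = 29 — in agreement.
Step 7: x = (8*29 + 53) mod 59 = 49 — confirmed correct.
Step 8: x = (8*49 + 53) mod 59 = 32 — matches.
Step 9: x = (8*32 + 53) mod 59 = 14 — in agreement.
Step 10: x = (8*14 + 53) mod 59 = 47 — matches.
Step 11: x = (8*47 + 53) mod 59 = 16 — checks out.
Step 12: x = (8*16 + 53) mod 59 = 4 — same as recorded.
Step 13: x = (8*4 + 53) mod 59 = 26 — in agreement.
Step 14: x = (8*26 + 53) mod 59 = 25 — matches.
Step 15: x = (8*25 + 53) mod 59 = 17 — in agreement.
Step 16: x = (8*17 + 53) mod 59 = 12 — the transcript has a different value.
The earliest wrong entry is at step 16: it should read x = 12.

step 16, x = 12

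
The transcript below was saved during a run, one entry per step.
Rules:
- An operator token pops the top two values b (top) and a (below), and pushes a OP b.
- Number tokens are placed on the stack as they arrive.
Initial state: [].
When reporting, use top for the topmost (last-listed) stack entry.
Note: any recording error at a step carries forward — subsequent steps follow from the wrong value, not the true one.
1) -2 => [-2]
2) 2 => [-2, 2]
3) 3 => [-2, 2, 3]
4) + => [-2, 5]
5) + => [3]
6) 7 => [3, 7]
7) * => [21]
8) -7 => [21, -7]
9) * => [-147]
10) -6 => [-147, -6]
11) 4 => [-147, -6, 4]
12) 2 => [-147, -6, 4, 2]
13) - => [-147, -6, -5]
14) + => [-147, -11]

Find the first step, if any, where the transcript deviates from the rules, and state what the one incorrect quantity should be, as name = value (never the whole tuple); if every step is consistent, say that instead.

1. push -2: top = -2 (verified)
2. push 2: top = 2 (checks out)
3. push 3: top = 3 (matches)
4. 2 + 3 = 5 (exactly as logged)
5. -2 + 5 = 3 (checks out)
6. push 7: top = 7 (verified)
7. 3 * 7 = 21 (same as recorded)
8. push -7: top = -7 (consistent with the transcript)
9. 21 * -7 = -147 (consistent with the transcript)
10. push -6: top = -6 (in agreement)
11. push 4: top = 4 (agrees with the transcript)
12. push 2: top = 2 (same as recorded)
13. 4 - 2 = 2 (the recorded entry deviates here)
The audit stops at step 13: the recorded entry is wrong and should be top = 2.

step 13, top = 2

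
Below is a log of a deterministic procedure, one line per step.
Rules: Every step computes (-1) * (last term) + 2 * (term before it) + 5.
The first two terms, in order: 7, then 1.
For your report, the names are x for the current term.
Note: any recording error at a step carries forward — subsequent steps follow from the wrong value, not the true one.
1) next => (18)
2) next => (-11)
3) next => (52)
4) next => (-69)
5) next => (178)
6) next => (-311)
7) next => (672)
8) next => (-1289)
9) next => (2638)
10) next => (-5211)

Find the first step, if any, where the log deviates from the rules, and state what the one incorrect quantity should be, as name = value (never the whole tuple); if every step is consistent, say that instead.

Recomputing the run from the initial state:
step 1: x = 18
step 2: x = -11
step 3: x = 52
step 4: x = -69
step 5: x = 178
step 6: x = -311
step 7: x = 672
step 8: x = -1289
step 9: x = 2638
step 10: x = -5211
This matches the log at every step.

no error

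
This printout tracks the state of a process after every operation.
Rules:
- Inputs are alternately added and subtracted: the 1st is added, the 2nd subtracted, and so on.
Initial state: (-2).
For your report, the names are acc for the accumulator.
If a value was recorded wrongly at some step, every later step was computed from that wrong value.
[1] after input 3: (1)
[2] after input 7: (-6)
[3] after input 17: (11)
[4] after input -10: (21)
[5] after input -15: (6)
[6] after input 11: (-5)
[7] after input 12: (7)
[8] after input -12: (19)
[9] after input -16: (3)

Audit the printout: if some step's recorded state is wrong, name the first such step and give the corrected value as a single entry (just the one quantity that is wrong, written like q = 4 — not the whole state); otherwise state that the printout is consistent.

Recomputing the run from the initial state:
step 1: acc = 1
step 2: acc = -6
step 3: acc = 11
step 4: acc = 21
step 5: acc = 6
step 6: acc = -5
step 7: acc = 7
step 8: acc = 19
step 9: acc = 3
This matches the printout at every step.

no error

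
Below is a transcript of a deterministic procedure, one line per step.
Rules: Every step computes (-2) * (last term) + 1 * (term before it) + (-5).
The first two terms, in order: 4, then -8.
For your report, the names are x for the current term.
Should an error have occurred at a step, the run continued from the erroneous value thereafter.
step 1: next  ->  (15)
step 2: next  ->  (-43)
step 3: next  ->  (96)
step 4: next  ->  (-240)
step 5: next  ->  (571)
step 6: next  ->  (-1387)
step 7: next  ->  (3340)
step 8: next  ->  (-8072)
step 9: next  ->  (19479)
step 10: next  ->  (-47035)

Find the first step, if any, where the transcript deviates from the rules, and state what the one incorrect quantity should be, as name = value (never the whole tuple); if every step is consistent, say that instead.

no error

1. x = -2*(-8) + (1)*(4) + (-5) = 15 (exactly as logged)
2. x = -2*(15) + (1)*(-8) + (-5) = -43 (consistent with the transcript)
3. x = -2*(-43) + (1)*(15) + (-5) = 96 (same as recorded)
4. x = -2*(96) + (1)*(-43) + (-5) = -240 (matches)
5. x = -2*(-240) + (1)*(96) + (-5) = 571 (same as recorded)
6. x = -2*(571) + (1)*(-240) + (-5) = -1387 (agrees with the transcript)
7. x = -2*(-1387) + (1)*(571) + (-5) = 3340 (no discrepancy)
8. x = -2*(3340) + (1)*(-1387) + (-5) = -8072 (agrees with the transcript)
9. x = -2*(-8072) + (1)*(3340) + (-5) = 19479 (matches)
10. x = -2*(19479) + (1)*(-8072) + (-5) = -47035 (agrees with the transcript)
The recomputation confirms every line.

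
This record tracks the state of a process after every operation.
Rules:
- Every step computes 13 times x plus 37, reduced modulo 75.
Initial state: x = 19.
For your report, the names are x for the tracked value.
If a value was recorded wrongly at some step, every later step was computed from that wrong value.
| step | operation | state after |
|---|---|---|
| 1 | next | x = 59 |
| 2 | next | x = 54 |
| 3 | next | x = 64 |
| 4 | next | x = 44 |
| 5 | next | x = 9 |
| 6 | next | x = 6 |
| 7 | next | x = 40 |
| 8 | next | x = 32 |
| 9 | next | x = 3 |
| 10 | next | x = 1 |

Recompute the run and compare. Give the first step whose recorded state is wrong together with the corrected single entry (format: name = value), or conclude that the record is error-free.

step 1: x = (13*19 + 37) mod 75 = 59 -> matches
step 2: x = (13*59 + 37) mod 75 = 54 -> no discrepancy
step 3: x = (13*54 + 37) mod 75 = 64 -> consistent with the record
step 4: x = (13*64 + 37) mod 75 = 44 -> consistent with the record
step 5: x = (13*44 + 37) mod 75 = 9 -> checks out
step 6: x = (13*9 + 37) mod 75 = 4 -> not what was recorded
First deviation found at step 6; the corrected entry is x = 4.

step 6, x = 4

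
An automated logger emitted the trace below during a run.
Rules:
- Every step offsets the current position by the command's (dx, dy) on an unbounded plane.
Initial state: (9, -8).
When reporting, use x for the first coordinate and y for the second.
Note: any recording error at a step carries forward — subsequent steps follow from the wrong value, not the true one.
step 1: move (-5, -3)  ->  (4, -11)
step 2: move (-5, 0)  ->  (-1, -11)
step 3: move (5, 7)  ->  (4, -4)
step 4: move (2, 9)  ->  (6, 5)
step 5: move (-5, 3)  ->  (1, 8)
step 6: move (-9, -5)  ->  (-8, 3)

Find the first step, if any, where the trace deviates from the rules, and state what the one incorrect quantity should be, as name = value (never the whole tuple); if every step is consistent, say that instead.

no error

Recomputing the run from the initial state:
step 1: x = 4, y = -11
step 2: x = -1, y = -11
step 3: x = 4, y = -4
step 4: x = 6, y = 5
step 5: x = 1, y = 8
step 6: x = -8, y = 3
This matches the trace at every step.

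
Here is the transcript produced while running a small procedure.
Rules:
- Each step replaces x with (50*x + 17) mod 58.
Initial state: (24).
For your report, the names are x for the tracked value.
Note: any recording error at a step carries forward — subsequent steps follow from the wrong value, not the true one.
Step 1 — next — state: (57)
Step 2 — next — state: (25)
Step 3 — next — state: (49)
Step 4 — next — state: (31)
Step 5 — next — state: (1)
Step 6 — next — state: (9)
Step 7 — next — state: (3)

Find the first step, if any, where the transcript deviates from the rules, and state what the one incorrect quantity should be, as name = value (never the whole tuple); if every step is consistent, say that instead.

no error

Step 1: x = (50*24 + 17) mod 58 = 57 — agrees with the transcript.
Step 2: x = (50*57 + 17) mod 58 = 25 — checks out.
Step 3: x = (50*25 + 17) mod 58 = 49 — same as recorded.
Step 4: x = (50*49 + 17) mod 58 = 31 — exactly as logged.
Step 5: x = (50*31 + 17) mod 58 = 1 — matches.
Step 6: x = (50*1 + 17) mod 58 = 9 — verified.
Step 7: x = (50*9 + 17) mod 58 = 3 — matches.
No step deviates from the rules.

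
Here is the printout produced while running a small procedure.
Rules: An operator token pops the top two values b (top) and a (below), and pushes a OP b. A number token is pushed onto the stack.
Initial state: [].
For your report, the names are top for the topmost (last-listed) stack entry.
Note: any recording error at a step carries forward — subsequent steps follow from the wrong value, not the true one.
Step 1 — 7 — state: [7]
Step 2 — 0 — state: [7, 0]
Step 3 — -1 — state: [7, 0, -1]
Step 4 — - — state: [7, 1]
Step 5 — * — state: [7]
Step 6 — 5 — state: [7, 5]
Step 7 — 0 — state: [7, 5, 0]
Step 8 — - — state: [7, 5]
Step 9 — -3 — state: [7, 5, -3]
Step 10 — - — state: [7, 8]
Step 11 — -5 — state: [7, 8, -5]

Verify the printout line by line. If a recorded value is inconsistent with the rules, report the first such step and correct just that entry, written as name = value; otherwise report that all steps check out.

step 1: push 7: top = 7 -> in agreement
step 2: push 0: top = 0 -> confirmed correct
step 3: push -1: top = -1 -> exactly as logged
step 4: 0 - -1 = 1 -> in agreement
step 5: 7 * 1 = 7 -> matches
step 6: push 5: top = 5 -> matches
step 7: push 0: top = 0 -> confirmed correct
step 8: 5 - 0 = 5 -> consistent with the printout
step 9: push -3: top = -3 -> no discrepancy
step 10: 5 - -3 = 8 -> agrees with the printout
step 11: push -5: top = -5 -> verified
The recomputation confirms every line.

no error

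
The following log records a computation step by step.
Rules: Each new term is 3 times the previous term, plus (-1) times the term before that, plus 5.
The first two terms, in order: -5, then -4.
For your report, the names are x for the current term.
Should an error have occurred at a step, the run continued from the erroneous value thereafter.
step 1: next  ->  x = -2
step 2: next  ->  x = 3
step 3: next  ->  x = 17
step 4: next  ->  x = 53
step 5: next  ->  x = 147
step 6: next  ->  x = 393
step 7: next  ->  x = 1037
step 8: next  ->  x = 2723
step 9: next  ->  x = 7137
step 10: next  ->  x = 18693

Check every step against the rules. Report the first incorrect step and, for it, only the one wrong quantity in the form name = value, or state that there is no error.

step 3, x = 16

1. x = 3*(-4) + (-1)*(-5) + (5) = -2 (consistent with the log)
2. x = 3*(-2) + (-1)*(-4) + (5) = 3 (no discrepancy)
3. x = 3*(3) + (-1)*(-2) + (5) = 16 (a discrepancy with the log)
The earliest wrong entry is at step 3: it should read x = 16.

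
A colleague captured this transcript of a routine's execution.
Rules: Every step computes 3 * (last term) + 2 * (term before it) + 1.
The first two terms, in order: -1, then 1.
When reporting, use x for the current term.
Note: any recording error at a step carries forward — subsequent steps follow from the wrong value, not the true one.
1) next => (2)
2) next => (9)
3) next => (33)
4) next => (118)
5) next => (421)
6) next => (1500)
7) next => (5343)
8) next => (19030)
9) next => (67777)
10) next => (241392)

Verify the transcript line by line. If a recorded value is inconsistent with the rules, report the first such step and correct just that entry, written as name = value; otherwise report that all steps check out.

step 3, x = 32

1. x = 3*(1) + (2)*(-1) + (1) = 2 (matches)
2. x = 3*(2) + (2)*(1) + (1) = 9 (no discrepancy)
3. x = 3*(9) + (2)*(2) + (1) = 32 (not what was recorded)
The audit stops at step 3: the recorded entry is wrong and should be x = 32.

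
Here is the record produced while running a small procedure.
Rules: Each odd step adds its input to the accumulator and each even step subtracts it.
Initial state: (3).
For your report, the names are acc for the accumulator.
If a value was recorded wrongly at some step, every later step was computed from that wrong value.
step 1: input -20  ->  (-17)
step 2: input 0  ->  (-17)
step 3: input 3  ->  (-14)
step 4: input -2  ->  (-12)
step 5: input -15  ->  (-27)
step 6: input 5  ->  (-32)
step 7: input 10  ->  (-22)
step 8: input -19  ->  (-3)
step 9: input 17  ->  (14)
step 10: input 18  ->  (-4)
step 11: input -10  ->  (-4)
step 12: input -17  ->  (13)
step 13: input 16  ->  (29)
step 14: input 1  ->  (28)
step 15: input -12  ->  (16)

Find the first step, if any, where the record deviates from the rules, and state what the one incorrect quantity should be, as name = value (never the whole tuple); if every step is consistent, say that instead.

1. acc = 3 + -20 = -17 (same as recorded)
2. acc = -17 - 0 = -17 (verified)
3. acc = -17 + 3 = -14 (no discrepancy)
4. acc = -14 - -2 = -12 (agrees with the record)
5. acc = -12 + -15 = -27 (agrees with the record)
6. acc = -27 - 5 = -32 (same as recorded)
7. acc = -32 + 10 = -22 (same as recorded)
8. acc = -22 - -19 = -3 (checks out)
9. acc = -3 + 17 = 14 (exactly as logged)
10. acc = 14 - 18 = -4 (no discrepancy)
11. acc = -4 + -10 = -14 (this is not what the record shows)
First incorrect step: 11; the correct value is acc = -14.

step 11, acc = -14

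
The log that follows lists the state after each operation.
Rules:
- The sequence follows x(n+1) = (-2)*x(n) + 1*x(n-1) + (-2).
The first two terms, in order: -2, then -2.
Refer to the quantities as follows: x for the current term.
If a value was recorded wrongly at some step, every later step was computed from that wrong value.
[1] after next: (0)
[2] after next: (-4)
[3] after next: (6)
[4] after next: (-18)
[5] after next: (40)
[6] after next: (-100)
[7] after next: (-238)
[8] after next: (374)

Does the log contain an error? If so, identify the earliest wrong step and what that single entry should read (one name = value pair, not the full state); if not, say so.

step 7, x = 238

Step 1: x = -2*(-2) + (1)*(-2) + (-2) = 0 — in agreement.
Step 2: x = -2*(0) + (1)*(-2) + (-2) = -4 — verified.
Step 3: x = -2*(-4) + (1)*(0) + (-2) = 6 — matches.
Step 4: x = -2*(6) + (1)*(-4) + (-2) = -18 — confirmed correct.
Step 5: x = -2*(-18) + (1)*(6) + (-2) = 40 — consistent with the log.
Step 6: x = -2*(40) + (1)*(-18) + (-2) = -100 — confirmed correct.
Step 7: x = -2*(-100) + (1)*(40) + (-2) = 238 — the log has a different value.
That makes step 7 the first incorrect line — x = 238 is what it should show.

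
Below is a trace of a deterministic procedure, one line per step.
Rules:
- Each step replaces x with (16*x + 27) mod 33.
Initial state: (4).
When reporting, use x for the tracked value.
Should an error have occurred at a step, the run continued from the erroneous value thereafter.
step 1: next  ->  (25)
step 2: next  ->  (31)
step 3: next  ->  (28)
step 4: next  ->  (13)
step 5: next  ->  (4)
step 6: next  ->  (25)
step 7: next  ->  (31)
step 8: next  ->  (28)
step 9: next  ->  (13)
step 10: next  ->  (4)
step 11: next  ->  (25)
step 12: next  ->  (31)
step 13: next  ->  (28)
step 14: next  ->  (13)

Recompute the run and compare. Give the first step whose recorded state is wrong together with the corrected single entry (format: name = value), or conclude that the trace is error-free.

step 1: x = (16*4 + 27) mod 33 = 25 -> matches
step 2: x = (16*25 + 27) mod 33 = 31 -> checks out
step 3: x = (16*31 + 27) mod 33 = 28 -> matches
step 4: x = (16*28 + 27) mod 33 = 13 -> verified
step 5: x = (16*13 + 27) mod 33 = 4 -> verified
step 6: x = (16*4 + 27) mod 33 = 25 -> agrees with the trace
step 7: x = (16*25 + 27) mod 33 = 31 -> agrees with the trace
step 8: x = (16*31 + 27) mod 33 = 28 -> consistent with the trace
step 9: x = (16*28 + 27) mod 33 = 13 -> verified
step 10: x = (16*13 + 27) mod 33 = 4 -> matches
step 11: x = (16*4 + 27) mod 33 = 25 -> verified
step 12: x = (16*25 + 27) mod 33 = 31 -> agrees with the trace
step 13: x = (16*31 + 27) mod 33 = 28 -> agrees with the trace
step 14: x = (16*28 + 27) mod 33 = 13 -> no discrepancy
All entries verified; no error found.

no error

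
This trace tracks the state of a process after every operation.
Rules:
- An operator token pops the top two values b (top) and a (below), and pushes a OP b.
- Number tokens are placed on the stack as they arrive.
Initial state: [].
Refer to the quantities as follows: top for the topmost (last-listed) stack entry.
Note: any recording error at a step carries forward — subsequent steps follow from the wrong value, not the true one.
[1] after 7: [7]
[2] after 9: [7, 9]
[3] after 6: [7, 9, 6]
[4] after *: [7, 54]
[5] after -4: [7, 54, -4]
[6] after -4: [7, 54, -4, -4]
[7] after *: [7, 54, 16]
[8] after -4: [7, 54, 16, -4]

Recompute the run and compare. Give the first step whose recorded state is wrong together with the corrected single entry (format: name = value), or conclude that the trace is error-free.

Recomputing the run from the initial state:
step 1: [7]
step 2: [7, 9]
step 3: [7, 9, 6]
step 4: [7, 54]
step 5: [7, 54, -4]
step 6: [7, 54, -4, -4]
step 7: [7, 54, 16]
step 8: [7, 54, 16, -4]
This matches the trace at every step.

no error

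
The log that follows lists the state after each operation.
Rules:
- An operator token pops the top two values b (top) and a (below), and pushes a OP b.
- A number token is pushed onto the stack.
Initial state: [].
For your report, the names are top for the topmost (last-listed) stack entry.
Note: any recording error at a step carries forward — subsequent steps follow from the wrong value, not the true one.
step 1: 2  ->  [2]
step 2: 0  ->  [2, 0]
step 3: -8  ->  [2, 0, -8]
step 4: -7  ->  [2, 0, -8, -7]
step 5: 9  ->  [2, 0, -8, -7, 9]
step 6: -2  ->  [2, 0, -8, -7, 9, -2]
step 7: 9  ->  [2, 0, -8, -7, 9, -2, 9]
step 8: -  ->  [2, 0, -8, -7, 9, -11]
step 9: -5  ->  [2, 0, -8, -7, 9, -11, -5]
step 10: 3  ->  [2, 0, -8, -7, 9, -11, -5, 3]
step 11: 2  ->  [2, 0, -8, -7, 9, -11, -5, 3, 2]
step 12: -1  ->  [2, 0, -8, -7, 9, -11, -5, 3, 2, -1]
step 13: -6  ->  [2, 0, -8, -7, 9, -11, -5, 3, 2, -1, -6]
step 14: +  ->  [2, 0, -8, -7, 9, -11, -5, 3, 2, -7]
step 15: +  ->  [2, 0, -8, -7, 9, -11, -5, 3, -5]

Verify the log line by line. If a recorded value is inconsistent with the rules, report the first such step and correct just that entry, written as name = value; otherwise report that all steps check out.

Step 1: push 2: top = 2 — agrees with the log.
Step 2: push 0: top = 0 — in agreement.
Step 3: push -8: top = -8 — consistent with the log.
Step 4: push -7: top = -7 — matches.
Step 5: push 9: top = 9 — agrees with the log.
Step 6: push -2: top = -2 — verified.
Step 7: push 9: top = 9 — exactly as logged.
Step 8: -2 - 9 = -11 — confirmed correct.
Step 9: push -5: top = -5 — verified.
Step 10: push 3: top = 3 — same as recorded.
Step 11: push 2: top = 2 — confirmed correct.
Step 12: push -1: top = -1 — same as recorded.
Step 13: push -6: top = -6 — agrees with the log.
Step 14: -1 + -6 = -7 — confirmed correct.
Step 15: 2 + -7 = -5 — in agreement.
No step deviates from the rules.

no error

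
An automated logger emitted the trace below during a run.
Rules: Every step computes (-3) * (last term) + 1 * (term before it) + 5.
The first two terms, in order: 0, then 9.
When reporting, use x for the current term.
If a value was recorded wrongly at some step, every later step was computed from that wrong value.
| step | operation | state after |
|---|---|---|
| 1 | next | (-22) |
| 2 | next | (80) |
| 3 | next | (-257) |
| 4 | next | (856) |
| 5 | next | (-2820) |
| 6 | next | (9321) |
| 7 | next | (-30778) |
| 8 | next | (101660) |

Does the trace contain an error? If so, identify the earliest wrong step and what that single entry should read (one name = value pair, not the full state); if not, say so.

no error

Recomputing the run from the initial state:
step 1: x = -22
step 2: x = 80
step 3: x = -257
step 4: x = 856
step 5: x = -2820
step 6: x = 9321
step 7: x = -30778
step 8: x = 101660
This matches the trace at every step.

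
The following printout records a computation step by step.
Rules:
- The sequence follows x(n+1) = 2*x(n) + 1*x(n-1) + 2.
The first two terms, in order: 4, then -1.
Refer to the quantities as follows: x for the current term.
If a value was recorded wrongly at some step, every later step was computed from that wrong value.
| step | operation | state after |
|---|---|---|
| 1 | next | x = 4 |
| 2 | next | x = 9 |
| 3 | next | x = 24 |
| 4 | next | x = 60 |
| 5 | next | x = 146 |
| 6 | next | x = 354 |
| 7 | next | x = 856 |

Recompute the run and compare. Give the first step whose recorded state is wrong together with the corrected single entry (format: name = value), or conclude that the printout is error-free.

1. x = 2*(-1) + (1)*(4) + (2) = 4 (exactly as logged)
2. x = 2*(4) + (1)*(-1) + (2) = 9 (no discrepancy)
3. x = 2*(9) + (1)*(4) + (2) = 24 (in agreement)
4. x = 2*(24) + (1)*(9) + (2) = 59 (a discrepancy with the printout)
Step 4 is the first one off; corrected, x = 59.

step 4, x = 59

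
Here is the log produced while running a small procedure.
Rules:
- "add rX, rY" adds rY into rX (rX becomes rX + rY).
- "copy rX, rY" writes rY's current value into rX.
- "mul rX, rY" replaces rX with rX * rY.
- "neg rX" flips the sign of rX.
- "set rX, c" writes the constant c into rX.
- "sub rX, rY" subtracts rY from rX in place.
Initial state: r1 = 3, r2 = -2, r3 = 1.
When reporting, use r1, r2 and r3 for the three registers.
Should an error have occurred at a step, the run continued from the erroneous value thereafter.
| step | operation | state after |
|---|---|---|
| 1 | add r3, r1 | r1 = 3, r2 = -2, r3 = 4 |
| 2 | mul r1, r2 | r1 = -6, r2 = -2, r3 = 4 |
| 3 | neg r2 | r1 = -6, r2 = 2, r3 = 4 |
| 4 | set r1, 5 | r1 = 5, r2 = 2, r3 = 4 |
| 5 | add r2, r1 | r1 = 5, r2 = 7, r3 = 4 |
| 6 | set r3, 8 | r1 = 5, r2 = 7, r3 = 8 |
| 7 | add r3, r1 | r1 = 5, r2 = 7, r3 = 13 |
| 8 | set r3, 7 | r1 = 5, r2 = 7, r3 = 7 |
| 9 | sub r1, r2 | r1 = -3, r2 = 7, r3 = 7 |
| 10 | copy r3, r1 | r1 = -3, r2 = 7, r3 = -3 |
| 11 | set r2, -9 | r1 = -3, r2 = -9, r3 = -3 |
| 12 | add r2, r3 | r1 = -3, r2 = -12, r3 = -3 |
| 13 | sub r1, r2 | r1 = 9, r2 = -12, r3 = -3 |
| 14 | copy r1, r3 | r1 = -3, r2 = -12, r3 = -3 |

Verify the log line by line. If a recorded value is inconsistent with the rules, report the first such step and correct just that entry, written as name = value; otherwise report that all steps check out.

step 1: r3 = 1 + 3 = 4 -> same as recorded
step 2: r1 = 3 * -2 = -6 -> agrees with the log
step 3: r2 = -(-2) = 2 -> exactly as logged
step 4: r1 = 5 -> confirmed correct
step 5: r2 = 2 + 5 = 7 -> same as recorded
step 6: r3 = 8 -> checks out
step 7: r3 = 8 + 5 = 13 -> verified
step 8: r3 = 7 -> verified
step 9: r1 = 5 - 7 = -2 -> the recorded entry deviates here
First deviation found at step 9; the corrected entry is r1 = -2.

step 9, r1 = -2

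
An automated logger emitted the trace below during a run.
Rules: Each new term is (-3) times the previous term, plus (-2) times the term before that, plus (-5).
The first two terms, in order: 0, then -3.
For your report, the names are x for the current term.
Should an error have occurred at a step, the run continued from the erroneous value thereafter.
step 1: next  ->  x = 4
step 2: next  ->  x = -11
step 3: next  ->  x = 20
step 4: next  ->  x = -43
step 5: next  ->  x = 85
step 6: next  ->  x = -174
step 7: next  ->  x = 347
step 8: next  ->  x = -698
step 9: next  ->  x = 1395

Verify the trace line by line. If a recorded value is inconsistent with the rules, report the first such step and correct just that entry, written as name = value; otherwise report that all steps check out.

Step 1: x = -3*(-3) + (-2)*(0) + (-5) = 4 — matches.
Step 2: x = -3*(4) + (-2)*(-3) + (-5) = -11 — no discrepancy.
Step 3: x = -3*(-11) + (-2)*(4) + (-5) = 20 — confirmed correct.
Step 4: x = -3*(20) + (-2)*(-11) + (-5) = -43 — agrees with the trace.
Step 5: x = -3*(-43) + (-2)*(20) + (-5) = 84 — the trace disagrees here.
The audit stops at step 5: the recorded entry is wrong and should be x = 84.

step 5, x = 84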